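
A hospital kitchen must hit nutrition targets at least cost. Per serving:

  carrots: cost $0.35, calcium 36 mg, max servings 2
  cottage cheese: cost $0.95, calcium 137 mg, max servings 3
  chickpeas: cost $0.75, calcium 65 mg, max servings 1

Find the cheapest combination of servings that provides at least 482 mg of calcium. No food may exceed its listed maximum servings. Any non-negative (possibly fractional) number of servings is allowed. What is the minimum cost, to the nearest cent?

Cost per mg of calcium: cottage cheese $0.0069, carrots $0.0097, chickpeas $0.0115.
Take 3 servings of cottage cheese: +411.0 mg calcium for $2.85 (total $2.85, still need 71.0 mg).
Take 1.972 servings of carrots: +71.0 mg calcium for $0.69 (total $3.54, still need 0.0 mg).
Filling from the cheapest source first is optimal under one linear minimum: $3.54.

$3.54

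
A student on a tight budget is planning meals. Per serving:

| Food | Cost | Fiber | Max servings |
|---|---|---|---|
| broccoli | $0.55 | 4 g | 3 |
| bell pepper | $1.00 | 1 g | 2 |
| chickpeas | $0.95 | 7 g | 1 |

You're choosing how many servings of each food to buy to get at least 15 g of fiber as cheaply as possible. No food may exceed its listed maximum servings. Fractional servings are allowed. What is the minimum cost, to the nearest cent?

$2.05

Cost per g of fiber: chickpeas $0.1357, broccoli $0.1375, bell pepper $1.0000.
Take 1 serving of chickpeas: +7.0 g fiber for $0.95 (total $0.95, still need 8.0 g).
Take 2 servings of broccoli: +8.0 g fiber for $1.10 (total $2.05, still need 0.0 g).
Greedy by cheapest-per-g is optimal for a single linear constraint, so the minimum cost is $2.05.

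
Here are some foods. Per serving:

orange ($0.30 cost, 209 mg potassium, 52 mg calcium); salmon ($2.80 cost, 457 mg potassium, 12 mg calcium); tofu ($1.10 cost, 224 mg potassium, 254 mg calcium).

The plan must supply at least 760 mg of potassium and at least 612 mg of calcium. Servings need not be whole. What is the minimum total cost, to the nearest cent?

$2.75

Two binding constraints pin down two serving amounts, so the optimal mix uses at most two foods. The candidates are each food alone (scaled to the tighter of potassium/calcium) and each pair with both constraints tight.
orange only: max(760/209, 612/52) = 11.77 servings → $3.53.
salmon only: max(760/457, 612/12) = 51 servings → $142.80.
tofu only: max(760/224, 612/254) = 3.393 servings → $3.73.
orange + salmon: the both-tight solution has a negative serving — not a feasible corner.
orange + tofu with both tight: 1.35 servings and 2.133 servings → $2.75.
salmon + tofu with both tight: 0.4934 servings and 2.386 servings → $4.01.
Cheapest feasible corner: $2.75.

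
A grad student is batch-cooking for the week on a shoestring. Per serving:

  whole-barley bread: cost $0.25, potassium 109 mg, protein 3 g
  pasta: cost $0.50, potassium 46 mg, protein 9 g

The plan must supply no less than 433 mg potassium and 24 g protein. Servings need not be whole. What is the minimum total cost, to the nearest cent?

$1.61

whole-barley bread only: max(433/109, 24/3) = 8 servings → $2.00.
pasta only: max(433/46, 24/9) = 9.413 servings → $4.71.
whole-barley bread + pasta with both tight: 3.313 servings and 1.562 servings → $1.61.
The minimum over all feasible corners is $1.61.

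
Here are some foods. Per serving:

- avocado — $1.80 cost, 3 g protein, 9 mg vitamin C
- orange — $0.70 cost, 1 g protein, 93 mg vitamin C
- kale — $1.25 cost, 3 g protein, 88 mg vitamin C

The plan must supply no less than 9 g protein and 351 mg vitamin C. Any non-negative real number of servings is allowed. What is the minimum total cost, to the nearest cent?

$4.14

Compare the cost at each extreme point of the feasible region.
avocado only: max(9/3, 351/9) = 39 servings → $70.20.
orange only: max(9/1, 351/93) = 9 servings → $6.30.
kale only: max(9/3, 351/88) = 3.989 servings → $4.99.
avocado + orange with both tight: 1.8 servings and 3.6 servings → $5.76.
avocado + kale: intersection lies outside the first quadrant.
orange + kale with both tight: 1.366 servings and 2.545 servings → $4.14.
Cheapest feasible corner: $4.14.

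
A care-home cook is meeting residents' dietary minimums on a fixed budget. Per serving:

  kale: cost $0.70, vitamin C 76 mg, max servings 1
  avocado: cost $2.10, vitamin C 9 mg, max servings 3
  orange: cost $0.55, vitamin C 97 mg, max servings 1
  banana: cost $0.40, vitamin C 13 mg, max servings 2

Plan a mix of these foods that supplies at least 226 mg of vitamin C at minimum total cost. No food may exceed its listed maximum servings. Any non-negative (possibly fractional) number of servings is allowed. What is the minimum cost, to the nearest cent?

$8.35

Cost per mg of vitamin C: orange $0.0057, kale $0.0092, banana $0.0308, avocado $0.2333.
Take 1 serving of orange: +97.0 mg vitamin C for $0.55 (total $0.55, still need 129.0 mg).
Take 1 serving of kale: +76.0 mg vitamin C for $0.70 (total $1.25, still need 53.0 mg).
Take 2 servings of banana: +26.0 mg vitamin C for $0.80 (total $2.05, still need 27.0 mg).
Take 3 servings of avocado: +27.0 mg vitamin C for $6.30 (total $8.35, still need 0.0 mg).
Greedy by cheapest-per-mg is optimal for a single linear constraint, so the minimum cost is $8.35.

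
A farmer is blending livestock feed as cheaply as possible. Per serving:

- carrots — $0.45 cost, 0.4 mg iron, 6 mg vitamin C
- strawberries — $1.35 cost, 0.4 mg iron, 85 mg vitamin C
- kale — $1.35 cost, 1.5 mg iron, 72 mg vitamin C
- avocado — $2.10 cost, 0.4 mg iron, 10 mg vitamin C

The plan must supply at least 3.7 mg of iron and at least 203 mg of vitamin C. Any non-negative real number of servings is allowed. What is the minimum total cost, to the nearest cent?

$3.71

A basic optimal solution has at most two foods positive. Try each food alone and each pair with both targets met exactly.
carrots only: max(3.7/0.4, 203/6) = 33.83 servings → $15.22.
strawberries only: max(3.7/0.4, 203/85) = 9.25 servings → $12.49.
kale only: max(3.7/1.5, 203/72) = 2.819 servings → $3.81.
avocado only: max(3.7/0.4, 203/10) = 20.3 servings → $42.63.
carrots + strawberries with both tight: 7.383 servings and 1.867 servings → $5.84.
carrots + kale: the both-tight solution has a negative serving — not a feasible corner.
carrots + avocado: intersection lies outside the first quadrant.
strawberries + kale with both tight: 0.386 servings and 2.364 servings → $3.71.
strawberries + avocado with both tight: 1.473 servings and 7.777 servings → $18.32.
kale + avocado with both targets exact would need a negative amount; discard.
The minimum over all feasible corners is $3.71.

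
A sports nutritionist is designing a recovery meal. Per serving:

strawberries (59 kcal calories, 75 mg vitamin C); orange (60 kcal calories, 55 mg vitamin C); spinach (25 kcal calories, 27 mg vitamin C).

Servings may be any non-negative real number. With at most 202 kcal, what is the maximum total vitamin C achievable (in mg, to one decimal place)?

Vitamin C per kcal: strawberries 1.271, spinach 1.08, orange 0.9167.
With no serving limits, spend the whole calories allowance on strawberries: 202 kcal / 59 kcal × 75 mg = 256.8 mg.

256.8 mg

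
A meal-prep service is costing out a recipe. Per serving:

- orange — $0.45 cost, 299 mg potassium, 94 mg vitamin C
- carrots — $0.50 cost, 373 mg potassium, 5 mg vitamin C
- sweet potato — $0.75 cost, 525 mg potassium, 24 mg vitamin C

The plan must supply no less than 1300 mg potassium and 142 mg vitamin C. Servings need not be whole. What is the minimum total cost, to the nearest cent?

$1.81

A basic optimal solution has at most two foods positive. Try each food alone and each pair with both targets met exactly.
orange only: max(1300/299, 142/94) = 4.348 servings → $1.96.
carrots only: max(1300/373, 142/5) = 28.4 servings → $14.20.
sweet potato only: max(1300/525, 142/24) = 5.917 servings → $4.44.
orange + carrots with both tight: 1.384 servings and 2.376 servings → $1.81.
orange + sweet potato with both tight: 1.028 servings and 1.891 servings → $1.88.
carrots + sweet potato with both targets exact would need a negative amount; discard.
The minimum over all feasible corners is $1.81.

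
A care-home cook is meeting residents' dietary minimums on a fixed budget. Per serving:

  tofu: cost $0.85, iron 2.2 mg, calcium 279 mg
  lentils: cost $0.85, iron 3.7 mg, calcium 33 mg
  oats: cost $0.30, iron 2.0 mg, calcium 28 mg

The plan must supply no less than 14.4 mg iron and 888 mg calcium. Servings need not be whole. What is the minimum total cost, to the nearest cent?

$3.60

Minimising a linear cost over {iron ≥ 14.4, calcium ≥ 888, servings ≥ 0} — the optimum is at a vertex, using one or two foods.
tofu only: max(14.4/2.2, 888/279) = 6.545 servings → $5.56.
lentils only: max(14.4/3.7, 888/33) = 26.91 servings → $22.87.
oats only: max(14.4/2.0, 888/28) = 31.71 servings → $9.51.
tofu + lentils with both tight: 2.928 servings and 2.151 servings → $4.32.
tofu + oats with both tight: 2.766 servings and 4.158 servings → $3.60.
lentils + oats: intersection lies outside the first quadrant.
Cheapest feasible corner: $3.60.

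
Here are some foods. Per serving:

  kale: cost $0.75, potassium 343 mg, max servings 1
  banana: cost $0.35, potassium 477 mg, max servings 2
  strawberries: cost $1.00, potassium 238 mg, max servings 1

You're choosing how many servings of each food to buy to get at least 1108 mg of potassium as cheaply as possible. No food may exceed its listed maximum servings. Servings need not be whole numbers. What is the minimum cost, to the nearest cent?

$1.04

Cost per mg of potassium: banana $0.0007, kale $0.0022, strawberries $0.0042.
Take 2 servings of banana: +954.0 mg potassium for $0.70 (total $0.70, still need 154.0 mg).
Take 0.449 servings of kale: +154.0 mg potassium for $0.34 (total $1.04, still need 0.0 mg).
Filling from the cheapest source first is optimal under one linear minimum: $1.04.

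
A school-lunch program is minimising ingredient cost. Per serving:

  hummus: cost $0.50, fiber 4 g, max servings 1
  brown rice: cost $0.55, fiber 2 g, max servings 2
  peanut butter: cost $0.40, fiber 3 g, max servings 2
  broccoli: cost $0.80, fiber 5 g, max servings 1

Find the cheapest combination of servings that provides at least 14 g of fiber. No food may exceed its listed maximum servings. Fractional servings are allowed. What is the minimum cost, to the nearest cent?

Cost per g of fiber: hummus $0.1250, peanut butter $0.1333, broccoli $0.1600, brown rice $0.2750.
Take 1 serving of hummus: +4.0 g fiber for $0.50 (total $0.50, still need 10.0 g).
Take 2 servings of peanut butter: +6.0 g fiber for $0.80 (total $1.30, still need 4.0 g).
Take 0.8 servings of broccoli: +4.0 g fiber for $0.64 (total $1.94, still need 0.0 g).
Greedy by cheapest-per-g is optimal for a single linear constraint, so the minimum cost is $1.94.

$1.94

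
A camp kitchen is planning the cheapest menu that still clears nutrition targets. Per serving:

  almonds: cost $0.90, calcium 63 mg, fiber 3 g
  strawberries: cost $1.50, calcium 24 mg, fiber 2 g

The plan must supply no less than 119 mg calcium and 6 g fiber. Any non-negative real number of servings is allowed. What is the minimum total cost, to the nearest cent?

$1.80

Two binding constraints pin down two serving amounts, so the optimal mix uses at most two foods. The candidates are each food alone (scaled to the tighter of calcium/fiber) and each pair with both constraints tight.
almonds only: max(119/63, 6/3) = 2 servings → $1.80.
strawberries only: max(119/24, 6/2) = 4.958 servings → $7.44.
almonds + strawberries with both tight: 1.741 servings and 0.3889 servings → $2.15.
The minimum over all feasible corners is $1.80.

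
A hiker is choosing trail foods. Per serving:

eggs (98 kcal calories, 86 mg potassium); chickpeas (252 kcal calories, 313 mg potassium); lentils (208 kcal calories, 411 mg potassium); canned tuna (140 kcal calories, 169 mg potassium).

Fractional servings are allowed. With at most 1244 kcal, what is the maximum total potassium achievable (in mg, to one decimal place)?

2458.1 mg

Potassium per kcal: lentils 1.976, chickpeas 1.242, canned tuna 1.207, eggs 0.8776.
With no serving limits, spend the whole calories allowance on lentils: 1244 kcal / 208 kcal × 411 mg = 2458.1 mg.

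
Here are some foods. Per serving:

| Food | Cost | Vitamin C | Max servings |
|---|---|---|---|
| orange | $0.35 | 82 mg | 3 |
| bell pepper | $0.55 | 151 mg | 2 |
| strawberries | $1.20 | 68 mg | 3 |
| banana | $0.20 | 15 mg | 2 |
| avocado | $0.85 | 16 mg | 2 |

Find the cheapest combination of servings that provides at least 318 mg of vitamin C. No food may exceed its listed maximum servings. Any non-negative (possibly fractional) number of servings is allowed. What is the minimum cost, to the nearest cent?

Cost per mg of vitamin C: bell pepper $0.0036, orange $0.0043, banana $0.0133, strawberries $0.0176, avocado $0.0531.
Take 2 servings of bell pepper: +302.0 mg vitamin C for $1.10 (total $1.10, still need 16.0 mg).
Take 0.1951 servings of orange: +16.0 mg vitamin C for $0.07 (total $1.17, still need 0.0 mg).
Filling from the cheapest source first is optimal under one linear minimum: $1.17.

$1.17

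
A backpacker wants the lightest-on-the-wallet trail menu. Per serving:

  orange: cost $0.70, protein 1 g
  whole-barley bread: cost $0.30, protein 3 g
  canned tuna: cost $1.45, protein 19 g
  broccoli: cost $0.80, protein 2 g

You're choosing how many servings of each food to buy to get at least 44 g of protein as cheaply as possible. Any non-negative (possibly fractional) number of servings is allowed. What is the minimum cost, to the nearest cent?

$3.36

Cost per g of protein: canned tuna $0.0763, whole-barley bread $0.1000, broccoli $0.4000, orange $0.7000.
With no serving limits, use only canned tuna: 44 g / 19 g = 2.316 servings × $1.45 = $3.36.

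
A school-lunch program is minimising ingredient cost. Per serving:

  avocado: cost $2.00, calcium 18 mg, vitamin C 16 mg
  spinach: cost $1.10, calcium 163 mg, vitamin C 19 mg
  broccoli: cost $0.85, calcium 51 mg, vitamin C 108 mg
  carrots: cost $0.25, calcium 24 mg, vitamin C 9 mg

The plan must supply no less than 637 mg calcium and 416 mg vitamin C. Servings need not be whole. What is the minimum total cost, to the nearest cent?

At the optimum either one food covers both requirements or two foods hit both targets exactly; no other combination can be cheaper.
avocado only: max(637/18, 416/16) = 35.39 servings → $70.78.
spinach only: max(637/163, 416/19) = 21.89 servings → $24.08.
broccoli only: max(637/51, 416/108) = 12.49 servings → $10.62.
carrots only: max(637/24, 416/9) = 46.22 servings → $11.56.
avocado + spinach with both tight: 24.58 servings and 1.193 servings → $50.48.
avocado + broccoli: intersection lies outside the first quadrant.
avocado + carrots with both tight: 19.15 servings and 12.18 servings → $41.34.
spinach + broccoli with both tight: 2.86 servings and 3.349 servings → $5.99.
spinach + carrots: intersection lies outside the first quadrant.
broccoli + carrots with both tight: 1.993 servings and 22.31 servings → $7.27.
So the least-cost plan costs $5.99.

$5.99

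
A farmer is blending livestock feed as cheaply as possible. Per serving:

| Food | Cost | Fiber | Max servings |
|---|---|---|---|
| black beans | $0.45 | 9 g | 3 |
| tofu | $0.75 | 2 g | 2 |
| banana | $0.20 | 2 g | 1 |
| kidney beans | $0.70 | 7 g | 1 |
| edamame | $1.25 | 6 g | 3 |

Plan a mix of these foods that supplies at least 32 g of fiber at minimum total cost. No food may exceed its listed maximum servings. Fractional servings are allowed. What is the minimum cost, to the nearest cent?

$1.85

Cost per g of fiber: black beans $0.0500, banana $0.1000, kidney beans $0.1000, edamame $0.2083, tofu $0.3750.
Take 3 servings of black beans: +27.0 g fiber for $1.35 (total $1.35, still need 5.0 g).
Take 1 serving of banana: +2.0 g fiber for $0.20 (total $1.55, still need 3.0 g).
Take 0.4286 servings of kidney beans: +3.0 g fiber for $0.30 (total $1.85, still need 0.0 g).
Filling from the cheapest source first is optimal under one linear minimum: $1.85.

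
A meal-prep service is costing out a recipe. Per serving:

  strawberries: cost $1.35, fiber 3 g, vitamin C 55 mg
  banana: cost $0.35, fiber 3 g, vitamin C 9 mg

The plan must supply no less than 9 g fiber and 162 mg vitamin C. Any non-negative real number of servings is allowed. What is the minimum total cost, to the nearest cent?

$3.98

A basic optimal solution has at most two foods positive. Try each food alone and each pair with both targets met exactly.
strawberries only: max(9/3, 162/55) = 3 servings → $4.05.
banana only: max(9/3, 162/9) = 18 servings → $6.30.
strawberries + banana with both tight: 2.935 servings and 0.06522 servings → $3.98.
The minimum over all feasible corners is $3.98.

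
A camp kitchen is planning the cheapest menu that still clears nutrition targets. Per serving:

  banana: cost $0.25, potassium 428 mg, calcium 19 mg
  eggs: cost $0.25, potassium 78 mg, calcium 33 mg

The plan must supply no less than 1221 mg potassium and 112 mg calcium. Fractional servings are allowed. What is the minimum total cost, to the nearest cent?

At the optimum either one food covers both requirements or two foods hit both targets exactly; no other combination can be cheaper.
banana only: max(1221/428, 112/19) = 5.895 servings → $1.47.
eggs only: max(1221/78, 112/33) = 15.65 servings → $3.91.
banana + eggs with both tight: 2.496 servings and 1.957 servings → $1.11.
The minimum over all feasible corners is $1.11.

$1.11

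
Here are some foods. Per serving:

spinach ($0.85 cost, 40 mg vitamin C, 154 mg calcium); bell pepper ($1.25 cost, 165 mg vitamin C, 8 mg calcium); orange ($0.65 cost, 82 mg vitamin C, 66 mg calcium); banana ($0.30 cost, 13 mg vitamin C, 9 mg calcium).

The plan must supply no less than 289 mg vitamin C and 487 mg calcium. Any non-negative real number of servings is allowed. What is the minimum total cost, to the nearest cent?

$3.40

At the optimum either one food covers both requirements or two foods hit both targets exactly; no other combination can be cheaper.
spinach only: max(289/40, 487/154) = 7.225 servings → $6.14.
bell pepper only: max(289/165, 487/8) = 60.88 servings → $76.09.
orange only: max(289/82, 487/66) = 7.379 servings → $4.80.
banana only: max(289/13, 487/9) = 54.11 servings → $16.23.
spinach + bell pepper with both tight: 3.111 servings and 0.9974 servings → $3.89.
spinach + orange with both tight: 2.089 servings and 2.506 servings → $3.40.
spinach + banana with both tight: 2.272 servings and 15.24 servings → $6.50.
bell pepper + orange: intersection lies outside the first quadrant.
bell pepper + banana with both targets exact would need a negative amount; discard.
orange + banana with both targets exact would need a negative amount; discard.
Cheapest feasible corner: $3.40.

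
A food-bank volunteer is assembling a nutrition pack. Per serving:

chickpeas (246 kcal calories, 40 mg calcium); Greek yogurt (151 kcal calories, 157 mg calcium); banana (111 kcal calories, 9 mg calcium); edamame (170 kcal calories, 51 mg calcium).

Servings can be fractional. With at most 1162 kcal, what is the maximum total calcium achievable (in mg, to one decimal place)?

1208.2 mg

Calcium per kcal: Greek yogurt 1.04, edamame 0.3, chickpeas 0.1626, banana 0.08108.
With no serving limits, spend the whole calories allowance on Greek yogurt: 1162 kcal / 151 kcal × 157 mg = 1208.2 mg.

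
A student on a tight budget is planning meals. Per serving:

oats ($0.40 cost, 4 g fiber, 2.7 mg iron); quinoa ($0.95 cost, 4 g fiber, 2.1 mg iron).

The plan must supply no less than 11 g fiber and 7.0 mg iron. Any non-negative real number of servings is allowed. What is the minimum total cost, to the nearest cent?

$1.10

Two binding constraints pin down two serving amounts, so the optimal mix uses at most two foods. The candidates are each food alone (scaled to the tighter of fiber/iron) and each pair with both constraints tight.
oats only: max(11/4, 7.0/2.7) = 2.75 servings → $1.10.
quinoa only: max(11/4, 7.0/2.1) = 3.333 servings → $3.17.
oats + quinoa with both tight: 2.042 servings and 0.7083 servings → $1.49.
So the least-cost plan costs $1.10.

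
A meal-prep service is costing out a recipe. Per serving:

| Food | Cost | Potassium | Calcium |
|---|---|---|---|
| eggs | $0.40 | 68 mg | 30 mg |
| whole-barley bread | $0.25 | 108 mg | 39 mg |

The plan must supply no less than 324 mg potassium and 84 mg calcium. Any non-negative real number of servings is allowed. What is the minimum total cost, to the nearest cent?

$0.75

Minimising a linear cost over {potassium ≥ 324, calcium ≥ 84, servings ≥ 0} — the optimum is at a vertex, using one or two foods.
eggs only: max(324/68, 84/30) = 4.765 servings → $1.91.
whole-barley bread only: max(324/108, 84/39) = 3 servings → $0.75.
eggs + whole-barley bread with both targets exact would need a negative amount; discard.
Cheapest feasible corner: $0.75.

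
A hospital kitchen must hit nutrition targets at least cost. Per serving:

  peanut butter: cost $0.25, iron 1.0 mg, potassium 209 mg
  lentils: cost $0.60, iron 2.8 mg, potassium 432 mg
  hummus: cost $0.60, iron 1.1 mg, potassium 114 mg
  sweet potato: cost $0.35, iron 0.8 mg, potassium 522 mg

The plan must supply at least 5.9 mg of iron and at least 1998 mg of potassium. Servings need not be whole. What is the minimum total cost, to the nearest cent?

$1.75

The cheapest plan sits at a corner of the feasible region — with two constraints it uses at most two foods.
peanut butter only: max(5.9/1.0, 1998/209) = 9.56 servings → $2.39.
lentils only: max(5.9/2.8, 1998/432) = 4.625 servings → $2.77.
hummus only: max(5.9/1.1, 1998/114) = 17.53 servings → $10.52.
sweet potato only: max(5.9/0.8, 1998/522) = 7.375 servings → $2.58.
peanut butter + lentils with both targets exact would need a negative amount; discard.
peanut butter + hummus with both targets exact would need a negative amount; discard.
peanut butter + sweet potato with both tight: 4.175 servings and 2.156 servings → $1.80.
lentils + hummus with both targets exact would need a negative amount; discard.
lentils + sweet potato with both tight: 1.327 servings and 2.729 servings → $1.75.
hummus + sweet potato with both tight: 3.067 servings and 3.158 servings → $2.95.
Cheapest feasible corner: $1.75.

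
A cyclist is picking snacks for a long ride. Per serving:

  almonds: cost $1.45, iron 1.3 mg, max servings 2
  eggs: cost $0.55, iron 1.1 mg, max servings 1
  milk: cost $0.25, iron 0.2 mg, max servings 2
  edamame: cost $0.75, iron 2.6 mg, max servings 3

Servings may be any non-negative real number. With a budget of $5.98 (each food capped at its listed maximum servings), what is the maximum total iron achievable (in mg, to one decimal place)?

11.7 mg

Iron per dollar: edamame 3.467, eggs 2, almonds 0.8966, milk 0.8.
Take 3 servings of edamame: spends $2.25, +7.8 mg iron (running total 7.8 mg).
Take 1 serving of eggs: spends $0.55, +1.1 mg iron (running total 8.9 mg).
Take 2 servings of almonds: spends $2.90, +2.6 mg iron (running total 11.5 mg).
Take 1.12 servings of milk: spends $0.28, +0.2 mg iron (running total 11.7 mg).
Filling greedily by iron-per-dollar is optimal for one linear limit, giving 11.7 mg.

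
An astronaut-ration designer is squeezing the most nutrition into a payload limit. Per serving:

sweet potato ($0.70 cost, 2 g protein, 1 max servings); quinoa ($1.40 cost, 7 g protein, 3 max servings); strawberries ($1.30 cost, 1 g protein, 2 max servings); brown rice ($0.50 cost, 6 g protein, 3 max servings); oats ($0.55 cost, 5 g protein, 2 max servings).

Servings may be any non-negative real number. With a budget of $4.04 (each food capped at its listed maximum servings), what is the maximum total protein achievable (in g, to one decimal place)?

Protein per dollar: brown rice 12, oats 9.091, quinoa 5, sweet potato 2.857, strawberries 0.7692.
Take 3 servings of brown rice: spends $1.50, +18.0 g protein (running total 18.0 g).
Take 2 servings of oats: spends $1.10, +10.0 g protein (running total 28.0 g).
Take 1.029 servings of quinoa: spends $1.44, +7.2 g protein (running total 35.2 g).
Greedy by best ratio exhausts the cost allowance optimally: 35.2 g.

35.2 g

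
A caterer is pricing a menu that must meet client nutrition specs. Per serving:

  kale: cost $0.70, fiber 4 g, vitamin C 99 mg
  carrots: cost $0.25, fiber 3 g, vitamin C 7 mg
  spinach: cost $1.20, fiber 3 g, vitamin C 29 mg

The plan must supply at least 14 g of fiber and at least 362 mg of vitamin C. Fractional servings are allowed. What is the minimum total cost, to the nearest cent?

$2.56

Minimising a linear cost over {fiber ≥ 14, vitamin C ≥ 362, servings ≥ 0} — the optimum is at a vertex, using one or two foods.
kale only: max(14/4, 362/99) = 3.657 servings → $2.56.
carrots only: max(14/3, 362/7) = 51.71 servings → $12.93.
spinach only: max(14/3, 362/29) = 12.48 servings → $14.98.
kale + carrots with both targets exact would need a negative amount; discard.
kale + spinach with both targets exact would need a negative amount; discard.
carrots + spinach: the both-tight solution has a negative serving — not a feasible corner.
Cheapest feasible corner: $2.56.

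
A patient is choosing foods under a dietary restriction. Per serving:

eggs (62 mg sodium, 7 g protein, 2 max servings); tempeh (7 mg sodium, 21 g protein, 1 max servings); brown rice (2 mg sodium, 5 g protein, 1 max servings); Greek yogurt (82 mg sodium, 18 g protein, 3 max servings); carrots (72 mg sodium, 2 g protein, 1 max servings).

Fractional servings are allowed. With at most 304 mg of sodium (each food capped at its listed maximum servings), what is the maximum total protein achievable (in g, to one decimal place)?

Protein per mg sodium: tempeh 3, brown rice 2.5, Greek yogurt 0.2195, eggs 0.1129, carrots 0.02778.
Take 1 serving of tempeh: uses 7 mg sodium, +21.0 g protein (running total 21.0 g).
Take 1 serving of brown rice: uses 2 mg sodium, +5.0 g protein (running total 26.0 g).
Take 3 servings of Greek yogurt: uses 246 mg sodium, +54.0 g protein (running total 80.0 g).
Take 0.7903 servings of eggs: uses 49 mg sodium, +5.5 g protein (running total 85.5 g).
Filling greedily by protein-per-mg sodium is optimal for one linear limit, giving 85.5 g.

85.5 g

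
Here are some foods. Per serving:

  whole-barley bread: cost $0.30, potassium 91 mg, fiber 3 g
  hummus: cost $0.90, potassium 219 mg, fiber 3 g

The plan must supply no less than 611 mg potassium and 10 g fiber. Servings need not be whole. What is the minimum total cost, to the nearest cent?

At the optimum either one food covers both requirements or two foods hit both targets exactly; no other combination can be cheaper.
whole-barley bread only: max(611/91, 10/3) = 6.714 servings → $2.01.
hummus only: max(611/219, 10/3) = 3.333 servings → $3.00.
whole-barley bread + hummus with both tight: 0.9297 servings and 2.404 servings → $2.44.
Cheapest feasible corner: $2.01.

$2.01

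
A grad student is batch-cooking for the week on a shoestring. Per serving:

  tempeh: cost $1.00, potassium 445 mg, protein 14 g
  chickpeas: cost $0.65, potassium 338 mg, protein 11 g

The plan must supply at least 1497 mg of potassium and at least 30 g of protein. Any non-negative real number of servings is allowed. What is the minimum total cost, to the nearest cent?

$2.88

For a min-cost LP with two ≥-constraints, a basic feasible solution has at most two positive variables.
tempeh only: max(1497/445, 30/14) = 3.364 servings → $3.36.
chickpeas only: max(1497/338, 30/11) = 4.429 servings → $2.88.
tempeh + chickpeas with both targets exact would need a negative amount; discard.
The minimum over all feasible corners is $2.88.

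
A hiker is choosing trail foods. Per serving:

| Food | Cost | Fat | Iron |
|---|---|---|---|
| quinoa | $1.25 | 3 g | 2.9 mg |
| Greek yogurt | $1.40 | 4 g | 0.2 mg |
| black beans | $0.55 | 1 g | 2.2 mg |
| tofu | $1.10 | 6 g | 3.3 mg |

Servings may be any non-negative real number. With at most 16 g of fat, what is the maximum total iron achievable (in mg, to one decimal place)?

Iron per g fat: black beans 2.2, quinoa 0.9667, tofu 0.55, Greek yogurt 0.05.
With no serving limits, spend the whole fat allowance on black beans: 16 g / 1 g × 2.2 mg = 35.2 mg.

35.2 mg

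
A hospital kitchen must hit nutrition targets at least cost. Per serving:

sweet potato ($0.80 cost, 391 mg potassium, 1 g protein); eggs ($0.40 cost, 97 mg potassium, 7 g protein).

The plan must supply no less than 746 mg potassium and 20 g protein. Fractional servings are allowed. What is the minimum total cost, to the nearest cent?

sweet potato only: max(746/391, 20/1) = 20 servings → $16.00.
eggs only: max(746/97, 20/7) = 7.691 servings → $3.08.
sweet potato + eggs with both tight: 1.243 servings and 2.68 servings → $2.07.
The minimum over all feasible corners is $2.07.

$2.07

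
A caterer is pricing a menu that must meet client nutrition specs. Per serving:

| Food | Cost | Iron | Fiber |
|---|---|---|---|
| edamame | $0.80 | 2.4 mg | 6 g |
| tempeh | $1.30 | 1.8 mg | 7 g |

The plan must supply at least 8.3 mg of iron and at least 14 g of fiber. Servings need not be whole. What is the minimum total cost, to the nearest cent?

$2.77

The cheapest plan sits at a corner of the feasible region — with two constraints it uses at most two foods.
edamame only: max(8.3/2.4, 14/6) = 3.458 servings → $2.77.
tempeh only: max(8.3/1.8, 14/7) = 4.611 servings → $5.99.
edamame + tempeh: the both-tight solution has a negative serving — not a feasible corner.
Cheapest feasible corner: $2.77.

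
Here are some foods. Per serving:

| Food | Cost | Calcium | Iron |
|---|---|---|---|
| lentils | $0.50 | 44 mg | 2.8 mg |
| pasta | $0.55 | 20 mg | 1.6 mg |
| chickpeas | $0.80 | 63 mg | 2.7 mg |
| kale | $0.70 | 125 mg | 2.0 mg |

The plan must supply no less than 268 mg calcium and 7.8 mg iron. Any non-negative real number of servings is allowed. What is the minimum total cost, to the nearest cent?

A basic optimal solution has at most two foods positive. Try each food alone and each pair with both targets met exactly.
lentils only: max(268/44, 7.8/2.8) = 6.091 servings → $3.05.
pasta only: max(268/20, 7.8/1.6) = 13.4 servings → $7.37.
chickpeas only: max(268/63, 7.8/2.7) = 4.254 servings → $3.40.
kale only: max(268/125, 7.8/2.0) = 3.9 servings → $2.73.
lentils + pasta with both targets exact would need a negative amount; discard.
lentils + chickpeas: intersection lies outside the first quadrant.
lentils + kale with both tight: 1.676 servings and 1.554 servings → $1.93.
pasta + chickpeas: intersection lies outside the first quadrant.
pasta + kale with both tight: 2.744 servings and 1.705 servings → $2.70.
chickpeas + kale with both tight: 2.076 servings and 1.098 servings → $2.43.
Cheapest feasible corner: $1.93.

$1.93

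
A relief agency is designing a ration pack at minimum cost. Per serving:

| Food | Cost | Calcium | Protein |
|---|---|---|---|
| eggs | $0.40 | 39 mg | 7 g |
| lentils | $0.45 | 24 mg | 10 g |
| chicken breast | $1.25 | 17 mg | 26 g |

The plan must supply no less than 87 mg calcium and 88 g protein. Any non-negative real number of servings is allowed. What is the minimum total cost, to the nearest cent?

Two binding constraints pin down two serving amounts, so the optimal mix uses at most two foods. The candidates are each food alone (scaled to the tighter of calcium/protein) and each pair with both constraints tight.
eggs only: max(87/39, 88/7) = 12.57 servings → $5.03.
lentils only: max(87/24, 88/10) = 8.8 servings → $3.96.
chicken breast only: max(87/17, 88/26) = 5.118 servings → $6.40.
eggs + lentils: intersection lies outside the first quadrant.
eggs + chicken breast with both tight: 0.8559 servings and 3.154 servings → $4.29.
lentils + chicken breast with both tight: 1.687 servings and 2.736 servings → $4.18.
So the least-cost plan costs $3.96.

$3.96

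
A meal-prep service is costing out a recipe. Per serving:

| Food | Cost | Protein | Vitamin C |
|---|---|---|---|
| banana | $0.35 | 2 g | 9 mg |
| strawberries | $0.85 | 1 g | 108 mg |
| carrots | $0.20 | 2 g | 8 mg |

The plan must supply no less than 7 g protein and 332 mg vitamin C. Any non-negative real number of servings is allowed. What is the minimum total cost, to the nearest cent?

$2.89

The cheapest plan sits at a corner of the feasible region — with two constraints it uses at most two foods.
banana only: max(7/2, 332/9) = 36.89 servings → $12.91.
strawberries only: max(7/1, 332/108) = 7 servings → $5.95.
carrots only: max(7/2, 332/8) = 41.5 servings → $8.30.
banana + strawberries with both tight: 2.048 servings and 2.903 servings → $3.18.
banana + carrots with both targets exact would need a negative amount; discard.
strawberries + carrots with both tight: 2.923 servings and 2.038 servings → $2.89.
The minimum over all feasible corners is $2.89.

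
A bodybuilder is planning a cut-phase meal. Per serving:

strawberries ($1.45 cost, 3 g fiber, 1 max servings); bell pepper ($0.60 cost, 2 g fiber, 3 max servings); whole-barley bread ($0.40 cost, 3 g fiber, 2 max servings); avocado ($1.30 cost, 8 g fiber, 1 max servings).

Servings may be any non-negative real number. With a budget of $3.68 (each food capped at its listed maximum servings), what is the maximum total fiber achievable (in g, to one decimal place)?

19.3 g

Fiber per dollar: whole-barley bread 7.5, avocado 6.154, bell pepper 3.333, strawberries 2.069.
Take 2 servings of whole-barley bread: spends $0.80, +6.0 g fiber (running total 6.0 g).
Take 1 serving of avocado: spends $1.30, +8.0 g fiber (running total 14.0 g).
Take 2.633 servings of bell pepper: spends $1.58, +5.3 g fiber (running total 19.3 g).
Filling greedily by fiber-per-dollar is optimal for one linear limit, giving 19.3 g.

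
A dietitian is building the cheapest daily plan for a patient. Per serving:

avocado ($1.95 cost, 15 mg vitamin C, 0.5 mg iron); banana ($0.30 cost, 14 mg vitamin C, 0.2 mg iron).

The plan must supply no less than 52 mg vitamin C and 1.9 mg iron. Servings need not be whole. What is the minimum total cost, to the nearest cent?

$2.85

At the optimum either one food covers both requirements or two foods hit both targets exactly; no other combination can be cheaper.
avocado only: max(52/15, 1.9/0.5) = 3.8 servings → $7.41.
banana only: max(52/14, 1.9/0.2) = 9.5 servings → $2.85.
avocado + banana: intersection lies outside the first quadrant.
The minimum over all feasible corners is $2.85.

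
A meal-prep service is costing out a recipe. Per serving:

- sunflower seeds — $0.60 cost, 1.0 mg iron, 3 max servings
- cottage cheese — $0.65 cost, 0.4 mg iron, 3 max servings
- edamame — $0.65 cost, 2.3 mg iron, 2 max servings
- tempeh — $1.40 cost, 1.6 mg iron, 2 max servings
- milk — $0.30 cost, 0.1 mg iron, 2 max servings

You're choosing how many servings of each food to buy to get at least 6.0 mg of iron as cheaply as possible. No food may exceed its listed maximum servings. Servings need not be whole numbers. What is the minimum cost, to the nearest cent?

Cost per mg of iron: edamame $0.2826, sunflower seeds $0.6000, tempeh $0.8750, cottage cheese $1.6250, milk $3.0000.
Take 2 servings of edamame: +4.6 mg iron for $1.30 (total $1.30, still need 1.4 mg).
Take 1.4 servings of sunflower seeds: +1.4 mg iron for $0.84 (total $2.14, still need 0.0 mg).
Greedy by cheapest-per-mg is optimal for a single linear constraint, so the minimum cost is $2.14.

$2.14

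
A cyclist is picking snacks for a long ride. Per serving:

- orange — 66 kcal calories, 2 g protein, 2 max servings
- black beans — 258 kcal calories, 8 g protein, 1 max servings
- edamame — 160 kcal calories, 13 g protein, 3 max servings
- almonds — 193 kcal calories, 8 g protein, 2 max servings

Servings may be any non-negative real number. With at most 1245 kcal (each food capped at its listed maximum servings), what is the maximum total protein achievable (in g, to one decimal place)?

66.7 g

Protein per kcal: edamame 0.08125, almonds 0.04145, black beans 0.03101, orange 0.0303.
Take 3 servings of edamame: uses 480 kcal, +39.0 g protein (running total 39.0 g).
Take 2 servings of almonds: uses 386 kcal, +16.0 g protein (running total 55.0 g).
Take 1 serving of black beans: uses 258 kcal, +8.0 g protein (running total 63.0 g).
Take 1.833 servings of orange: uses 121 kcal, +3.7 g protein (running total 66.7 g).
Greedy by best ratio exhausts the calories allowance optimally: 66.7 g.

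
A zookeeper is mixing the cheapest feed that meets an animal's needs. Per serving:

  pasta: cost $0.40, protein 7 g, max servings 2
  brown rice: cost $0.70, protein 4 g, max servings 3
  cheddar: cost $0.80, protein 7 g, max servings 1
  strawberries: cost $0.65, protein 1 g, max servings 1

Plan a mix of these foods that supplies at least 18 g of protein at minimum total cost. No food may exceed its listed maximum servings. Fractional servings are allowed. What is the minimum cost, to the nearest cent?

Cost per g of protein: pasta $0.0571, cheddar $0.1143, brown rice $0.1750, strawberries $0.6500.
Take 2 servings of pasta: +14.0 g protein for $0.80 (total $0.80, still need 4.0 g).
Take 0.5714 servings of cheddar: +4.0 g protein for $0.46 (total $1.26, still need 0.0 g).
Greedy by cheapest-per-g is optimal for a single linear constraint, so the minimum cost is $1.26.

$1.26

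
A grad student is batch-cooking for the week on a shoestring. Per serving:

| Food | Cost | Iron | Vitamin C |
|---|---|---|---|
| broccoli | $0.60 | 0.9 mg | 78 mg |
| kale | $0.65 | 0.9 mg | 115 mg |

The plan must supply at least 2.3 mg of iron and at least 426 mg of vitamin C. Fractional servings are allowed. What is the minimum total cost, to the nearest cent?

$2.41

Compare the cost at each extreme point of the feasible region.
broccoli only: max(2.3/0.9, 426/78) = 5.462 servings → $3.28.
kale only: max(2.3/0.9, 426/115) = 3.704 servings → $2.41.
broccoli + kale with both targets exact would need a negative amount; discard.
The minimum over all feasible corners is $2.41.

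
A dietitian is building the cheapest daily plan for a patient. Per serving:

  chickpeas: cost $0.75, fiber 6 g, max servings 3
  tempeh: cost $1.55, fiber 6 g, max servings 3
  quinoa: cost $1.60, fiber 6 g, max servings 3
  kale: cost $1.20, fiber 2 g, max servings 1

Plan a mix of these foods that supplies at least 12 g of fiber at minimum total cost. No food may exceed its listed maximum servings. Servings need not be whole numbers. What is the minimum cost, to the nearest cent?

$1.50

Cost per g of fiber: chickpeas $0.1250, tempeh $0.2583, quinoa $0.2667, kale $0.6000.
Take 2 servings of chickpeas: +12.0 g fiber for $1.50 (total $1.50, still need 0.0 g).
Greedy by cheapest-per-g is optimal for a single linear constraint, so the minimum cost is $1.50.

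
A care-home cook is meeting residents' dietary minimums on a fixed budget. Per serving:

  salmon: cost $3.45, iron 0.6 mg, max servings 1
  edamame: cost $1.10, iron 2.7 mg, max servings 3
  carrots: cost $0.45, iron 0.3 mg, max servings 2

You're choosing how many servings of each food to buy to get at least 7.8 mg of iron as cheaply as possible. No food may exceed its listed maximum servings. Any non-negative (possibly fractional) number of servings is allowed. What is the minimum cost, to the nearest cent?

$3.18

Cost per mg of iron: edamame $0.4074, carrots $1.5000, salmon $5.7500.
Take 2.889 servings of edamame: +7.8 mg iron for $3.18 (total $3.18, still need 0.0 mg).
Greedy by cheapest-per-mg is optimal for a single linear constraint, so the minimum cost is $3.18.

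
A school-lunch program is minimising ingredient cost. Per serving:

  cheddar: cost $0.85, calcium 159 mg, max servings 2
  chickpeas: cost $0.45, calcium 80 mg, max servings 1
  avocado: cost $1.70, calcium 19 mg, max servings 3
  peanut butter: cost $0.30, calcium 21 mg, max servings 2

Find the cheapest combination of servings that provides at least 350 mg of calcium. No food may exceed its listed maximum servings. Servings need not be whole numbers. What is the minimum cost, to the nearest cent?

$1.88

Cost per mg of calcium: cheddar $0.0053, chickpeas $0.0056, peanut butter $0.0143, avocado $0.0895.
Take 2 servings of cheddar: +318.0 mg calcium for $1.70 (total $1.70, still need 32.0 mg).
Take 0.4 servings of chickpeas: +32.0 mg calcium for $0.18 (total $1.88, still need 0.0 mg).
Filling from the cheapest source first is optimal under one linear minimum: $1.88.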